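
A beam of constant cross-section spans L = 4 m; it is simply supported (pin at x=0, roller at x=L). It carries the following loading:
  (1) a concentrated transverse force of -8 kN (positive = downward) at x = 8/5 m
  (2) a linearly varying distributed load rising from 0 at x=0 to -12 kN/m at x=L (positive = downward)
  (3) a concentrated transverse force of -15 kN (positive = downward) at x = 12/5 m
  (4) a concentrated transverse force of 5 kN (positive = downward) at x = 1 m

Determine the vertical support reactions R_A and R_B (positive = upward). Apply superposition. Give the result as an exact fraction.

R_A = -301/20 kN, R_B = -539/20 kN

Load 1 — point force P=-8 kN at a=8/5 m (b=L-a=12/5):
  R_A = Pb/L = (-8)·(12/5)/4 = -24/5 kN
  R_B = Pa/L = (-8)·(8/5)/4 = -16/5 kN
Load 2 — triangular load w₀=-12 kN/m (0→w₀ over full span):
  R_A = w₀L/6 = (-12)·4/6 = -8 kN
  R_B = w₀L/3 = (-12)·4/3 = -16 kN
Load 3 — point force P=-15 kN at a=12/5 m (b=L-a=8/5):
  R_A = Pb/L = (-15)·(8/5)/4 = -6 kN
  R_B = Pa/L = (-15)·(12/5)/4 = -9 kN
Load 4 — point force P=5 kN at a=1 m (b=L-a=3):
  R_A = Pb/L = 5·3/4 = 15/4 kN
  R_B = Pa/L = 5·1/4 = 5/4 kN
Superposition: R_A = -301/20 kN, R_B = -539/20 kN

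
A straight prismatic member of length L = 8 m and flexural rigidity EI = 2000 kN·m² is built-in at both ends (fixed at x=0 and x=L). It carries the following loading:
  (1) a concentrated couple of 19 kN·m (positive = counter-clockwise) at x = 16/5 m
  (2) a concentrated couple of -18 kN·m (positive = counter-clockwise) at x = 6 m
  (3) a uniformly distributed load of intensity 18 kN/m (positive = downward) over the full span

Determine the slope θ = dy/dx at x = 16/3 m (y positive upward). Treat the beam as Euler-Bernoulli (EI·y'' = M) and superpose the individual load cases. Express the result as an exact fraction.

Load 1 — applied couple M₀=19 kN·m at a=16/5 m (b=L-a=24/5):
  θ_1 = (R_Ax²/2 - M_Ax - M₀(x-a))/EI  [x>a] with R_A=171/50, M_A=57/25 = ((171/50)·(16/3)²/2 - (57/25)·(16/3) - 19·((16/3)-(16/5)))/2000 = -19/9375 rad
Load 2 — applied couple M₀=-18 kN·m at a=6 m (b=L-a=2):
  θ_2 = (R_Ax²/2 - M_Ax)/EI  [x≤a] with R_A=-81/32, M_A=-45/8 = ((-81/32)·(16/3)²/2 - (-45/8)·(16/3))/2000 = -3/1000 rad
Load 3 — uniform load w=18 kN/m over full span:
  θ_3 = -wx(L-x)(L-2x)/(12EI) = -18·(16/3)·(8-(16/3))·(8-2·(16/3))/(12·2000) = 32/1125 rad
Superposition: θ = Σ θ_i = 5269/225000 rad ≈ 0.023418 rad

θ(16/3) = 5269/225000 rad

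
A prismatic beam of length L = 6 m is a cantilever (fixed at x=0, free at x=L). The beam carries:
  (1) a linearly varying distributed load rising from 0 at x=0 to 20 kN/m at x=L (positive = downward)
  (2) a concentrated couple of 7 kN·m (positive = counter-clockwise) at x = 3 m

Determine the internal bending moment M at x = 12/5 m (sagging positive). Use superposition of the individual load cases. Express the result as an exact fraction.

M(12/5) = -2417/25 kN·m

Load 1 — triangular load w₀=20 kN/m (0→w₀ over full span):
  M_1 = w₀Lx/2 - w₀L²/3 - w₀x³/(6L) = 20·6·(12/5)/2 - 20·6²/3 - 20·(12/5)³/(6·6) = -2592/25 kN·m
Load 2 — applied couple M₀=7 kN·m at a=3 m (b=L-a=3):
  M_2 = M₀  [x≤a] = 7 = 7 kN·m
Superposition: M = Σ M_i = -2417/25 kN·m ≈ -96.680000 kN·m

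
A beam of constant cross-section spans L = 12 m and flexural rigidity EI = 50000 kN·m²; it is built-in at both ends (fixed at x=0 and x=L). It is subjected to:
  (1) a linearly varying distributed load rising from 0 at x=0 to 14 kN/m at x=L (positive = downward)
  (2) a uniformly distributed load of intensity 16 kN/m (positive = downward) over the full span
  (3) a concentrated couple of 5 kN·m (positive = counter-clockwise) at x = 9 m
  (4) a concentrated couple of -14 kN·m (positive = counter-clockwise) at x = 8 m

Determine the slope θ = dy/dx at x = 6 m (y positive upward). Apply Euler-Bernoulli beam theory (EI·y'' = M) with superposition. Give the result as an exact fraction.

Load 1 — triangular load w₀=14 kN/m (0→w₀ over full span):
  θ_1 = -w₀(2x(L-x)(L-2x)(x+2L)+x²(L-x)²)/(120LEI) = -14·(2·6·(12-6)·(12-2·6)·(6+2·12)+6²·(12-6)²)/(120·12·50000) = -63/250000 rad
Load 2 — uniform load w=16 kN/m over full span:
  θ_2 = -wx(L-x)(L-2x)/(12EI) = -16·6·(12-6)·(12-2·6)/(12·50000) = 0 rad
Load 3 — applied couple M₀=5 kN·m at a=9 m (b=L-a=3):
  θ_3 = (R_Ax²/2 - M_Ax)/EI  [x≤a] with R_A=15/32, M_A=25/16 = ((15/32)·6²/2 - (25/16)·6)/50000 = -3/160000 rad
Load 4 — applied couple M₀=-14 kN·m at a=8 m (b=L-a=4):
  θ_4 = (R_Ax²/2 - M_Ax)/EI  [x≤a] with R_A=-14/9, M_A=-14/3 = ((-14/9)·6²/2 - (-14/3)·6)/50000 = 0 rad
Superposition: θ = Σ θ_i = -1083/4000000 rad ≈ -0.000271 rad

θ(6) = -1083/4000000 rad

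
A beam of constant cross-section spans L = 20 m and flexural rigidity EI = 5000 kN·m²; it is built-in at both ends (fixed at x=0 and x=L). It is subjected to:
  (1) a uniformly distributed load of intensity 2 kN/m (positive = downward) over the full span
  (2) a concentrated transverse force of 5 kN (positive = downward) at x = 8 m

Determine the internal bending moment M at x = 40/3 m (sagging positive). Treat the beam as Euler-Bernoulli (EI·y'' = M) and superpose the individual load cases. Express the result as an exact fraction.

M(40/3) = 1096/45 kN·m

Load 1 — uniform load w=2 kN/m over full span:
  M_1 = wLx/2 - wL²/12 - wx²/2 = 2·20·(40/3)/2 - 2·20²/12 - 2·(40/3)²/2 = 200/9 kN·m
Load 2 — point force P=5 kN at a=8 m (b=L-a=12):
  M_2 = Pa²(a+3b)(L-x)/L³ - Pa²b/L²  [x>a] = 5·8²·(8+3·12)·(20-(40/3))/20³ - 5·8²·12/20² = 32/15 kN·m
Superposition: M = Σ M_i = 1096/45 kN·m ≈ 24.355556 kN·m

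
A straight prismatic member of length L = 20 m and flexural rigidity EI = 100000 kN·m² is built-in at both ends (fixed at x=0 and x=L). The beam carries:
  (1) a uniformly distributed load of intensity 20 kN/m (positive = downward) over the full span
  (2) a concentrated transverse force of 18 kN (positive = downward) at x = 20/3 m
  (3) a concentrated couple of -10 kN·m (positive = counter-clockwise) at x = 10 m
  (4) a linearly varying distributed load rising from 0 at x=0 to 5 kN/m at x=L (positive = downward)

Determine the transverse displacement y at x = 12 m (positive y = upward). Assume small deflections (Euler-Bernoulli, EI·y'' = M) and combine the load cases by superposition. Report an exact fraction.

Load 1 — uniform load w=20 kN/m over full span:
  y_1 = -wx²(L-x)²/(24EI) = -20·12²·(20-12)²/(24·100000) = -48/625 m
Load 2 — point force P=18 kN at a=20/3 m (b=L-a=40/3):
  y_2 = -Pa²(L-x)²(3bL-(3b+a)(L-x))/(6L³EI)  [x>a] = -18·(20/3)²·(20-12)²·(3·(40/3)·20-(3·(40/3)+(20/3))·(20-12))/(6·20³·100000) = -128/28125 m
Load 3 — applied couple M₀=-10 kN·m at a=10 m (b=L-a=10):
  y_3 = (R_Ax³/6 - M_Ax²/2 - M₀(x-a)²/2)/EI  [x>a] with R_A=-3/4, M_A=-5/2 = ((-3/4)·12³/6 - (-5/2)·12²/2 - (-10)·(12-10)²/2)/100000 = -1/6250 m
Load 4 — triangular load w₀=5 kN/m (0→w₀ over full span):
  y_4 = -w₀x²(L-x)²(x+2L)/(120LEI) = -5·12²·(20-12)²·(12+2·20)/(120·20·100000) = -156/15625 m
Superposition: y = Σ y_i = -25733/281250 m ≈ -0.091495 m

y(12) = -25733/281250 m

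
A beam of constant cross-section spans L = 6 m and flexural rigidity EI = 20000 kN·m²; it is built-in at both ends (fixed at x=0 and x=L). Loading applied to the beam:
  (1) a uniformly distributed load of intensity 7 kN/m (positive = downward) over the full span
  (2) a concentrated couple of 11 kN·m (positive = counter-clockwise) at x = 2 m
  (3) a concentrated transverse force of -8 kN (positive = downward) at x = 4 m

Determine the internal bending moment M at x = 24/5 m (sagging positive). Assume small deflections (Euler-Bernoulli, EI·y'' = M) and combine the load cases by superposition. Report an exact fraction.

Load 1 — uniform load w=7 kN/m over full span:
  M_1 = wLx/2 - wL²/12 - wx²/2 = 7·6·(24/5)/2 - 7·6²/12 - 7·(24/5)²/2 = -21/25 kN·m
Load 2 — applied couple M₀=11 kN·m at a=2 m (b=L-a=4):
  M_2 = R_Ax - M_A - M₀  [x>a] with R_A=22/9, M_A=0 = (22/9)·(24/5) - 0 - 11 = 11/15 kN·m
Load 3 — point force P=-8 kN at a=4 m (b=L-a=2):
  M_3 = Pa²(a+3b)(L-x)/L³ - Pa²b/L²  [x>a] = (-8)·4²·(4+3·2)·(6-(24/5))/6³ - (-8)·4²·2/6² = 0 kN·m
Superposition: M = Σ M_i = -8/75 kN·m ≈ -0.106667 kN·m

M(24/5) = -8/75 kN·m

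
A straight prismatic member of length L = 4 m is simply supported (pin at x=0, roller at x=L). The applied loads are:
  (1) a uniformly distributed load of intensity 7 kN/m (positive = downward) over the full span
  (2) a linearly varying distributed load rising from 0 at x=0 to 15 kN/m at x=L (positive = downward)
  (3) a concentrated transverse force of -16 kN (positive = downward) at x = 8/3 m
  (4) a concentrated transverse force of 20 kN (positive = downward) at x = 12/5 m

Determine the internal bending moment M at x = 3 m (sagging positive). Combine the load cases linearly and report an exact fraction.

Load 1 — uniform load w=7 kN/m over full span:
  M_1 = wx(L-x)/2 = 7·3·(4-3)/2 = 21/2 kN·m
Load 2 — triangular load w₀=15 kN/m (0→w₀ over full span):
  M_2 = w₀Lx/6 - w₀x³/(6L) = 15·4·3/6 - 15·3³/(6·4) = 105/8 kN·m
Load 3 — point force P=-16 kN at a=8/3 m (b=L-a=4/3):
  M_3 = Pa(L-x)/L  [x>a] = (-16)·(8/3)·(4-3)/4 = -32/3 kN·m
Load 4 — point force P=20 kN at a=12/5 m (b=L-a=8/5):
  M_4 = Pa(L-x)/L  [x>a] = 20·(12/5)·(4-3)/4 = 12 kN·m
Superposition: M = Σ M_i = 599/24 kN·m ≈ 24.958333 kN·m

M(3) = 599/24 kN·m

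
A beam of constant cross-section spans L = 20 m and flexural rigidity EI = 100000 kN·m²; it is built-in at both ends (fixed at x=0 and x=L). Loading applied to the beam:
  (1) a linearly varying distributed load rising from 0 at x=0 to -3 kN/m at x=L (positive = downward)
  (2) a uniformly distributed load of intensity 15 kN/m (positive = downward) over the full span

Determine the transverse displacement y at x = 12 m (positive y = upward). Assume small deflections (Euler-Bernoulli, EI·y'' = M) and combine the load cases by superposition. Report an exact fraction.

y(12) = -4032/78125 m

Load 1 — triangular load w₀=-3 kN/m (0→w₀ over full span):
  y_1 = -w₀x²(L-x)²(x+2L)/(120LEI) = -(-3)·12²·(20-12)²·(12+2·20)/(120·20·100000) = 468/78125 m
Load 2 — uniform load w=15 kN/m over full span:
  y_2 = -wx²(L-x)²/(24EI) = -15·12²·(20-12)²/(24·100000) = -36/625 m
Superposition: y = Σ y_i = -4032/78125 m ≈ -0.051610 m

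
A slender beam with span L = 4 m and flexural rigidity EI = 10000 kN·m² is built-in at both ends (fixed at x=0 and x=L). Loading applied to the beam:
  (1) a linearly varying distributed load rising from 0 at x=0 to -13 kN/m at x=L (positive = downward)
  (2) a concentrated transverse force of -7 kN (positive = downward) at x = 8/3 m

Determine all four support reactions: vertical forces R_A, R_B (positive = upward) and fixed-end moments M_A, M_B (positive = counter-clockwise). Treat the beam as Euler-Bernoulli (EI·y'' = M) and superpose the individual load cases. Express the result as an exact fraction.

Load 1 — triangular load w₀=-13 kN/m (0→w₀ over full span):
  R_A = 3w₀L/20 = 3·(-13)·4/20 = -39/5 kN
  M_A = w₀L²/30 = (-13)·4²/30 = -104/15 kN·m
  R_B = 7w₀L/20 = 7·(-13)·4/20 = -91/5 kN
  M_B = -w₀L²/20 = -(-13)·4²/20 = 52/5 kN·m
Load 2 — point force P=-7 kN at a=8/3 m (b=L-a=4/3):
  R_A = Pb²(3a+b)/L³ = (-7)·(4/3)²·(3·(8/3)+(4/3))/4³ = -49/27 kN
  M_A = Pab²/L² = (-7)·(8/3)·(4/3)²/4² = -56/27 kN·m
  R_B = Pa²(a+3b)/L³ = (-7)·(8/3)²·((8/3)+3·(4/3))/4³ = -140/27 kN
  M_B = -Pa²b/L² = -(-7)·(8/3)²·(4/3)/4² = 112/27 kN·m
Superposition: R_A = -1298/135 kN, M_A = -1216/135 kN·m, R_B = -3157/135 kN, M_B = 1964/135 kN·m

R_A = -1298/135 kN, M_A = -1216/135 kN·m, R_B = -3157/135 kN, M_B = 1964/135 kN·m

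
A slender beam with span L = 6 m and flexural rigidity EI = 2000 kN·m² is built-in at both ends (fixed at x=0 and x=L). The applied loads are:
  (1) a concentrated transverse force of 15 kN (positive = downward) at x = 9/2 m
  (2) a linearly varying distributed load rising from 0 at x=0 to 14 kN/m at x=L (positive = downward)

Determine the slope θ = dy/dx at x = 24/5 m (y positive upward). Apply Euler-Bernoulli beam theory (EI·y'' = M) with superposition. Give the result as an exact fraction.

Load 1 — point force P=15 kN at a=9/2 m (b=L-a=3/2):
  θ_1 = Pa²(L-x)(2bL-(3b+a)(L-x))/(2L³EI)  [x>a] = 15·(9/2)²·(6-(24/5))·(2·(3/2)·6-(3·(3/2)+(9/2))·(6-(24/5)))/(2·6³·2000) = 243/80000 rad
Load 2 — triangular load w₀=14 kN/m (0→w₀ over full span):
  θ_2 = -w₀(2x(L-x)(L-2x)(x+2L)+x²(L-x)²)/(120LEI) = -14·(2·(24/5)·(6-(24/5))·(6-2·(24/5))·((24/5)+2·6)+(24/5)²·(6-(24/5))²)/(120·6·2000) = 504/78125 rad
Superposition: θ = Σ θ_i = 94887/10000000 rad ≈ 0.009489 rad

θ(24/5) = 94887/10000000 rad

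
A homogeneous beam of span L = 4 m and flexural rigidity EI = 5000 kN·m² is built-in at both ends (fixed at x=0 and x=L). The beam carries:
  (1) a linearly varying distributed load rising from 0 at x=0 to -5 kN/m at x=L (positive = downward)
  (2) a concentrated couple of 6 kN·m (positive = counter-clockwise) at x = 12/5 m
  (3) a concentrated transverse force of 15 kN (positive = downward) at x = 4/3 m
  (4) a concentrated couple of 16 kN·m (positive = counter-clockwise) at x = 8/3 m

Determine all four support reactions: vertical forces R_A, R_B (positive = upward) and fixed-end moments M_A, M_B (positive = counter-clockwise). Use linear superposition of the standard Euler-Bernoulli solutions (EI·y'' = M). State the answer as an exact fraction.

Load 1 — triangular load w₀=-5 kN/m (0→w₀ over full span):
  R_A = 3w₀L/20 = 3·(-5)·4/20 = -3 kN
  M_A = w₀L²/30 = (-5)·4²/30 = -8/3 kN·m
  R_B = 7w₀L/20 = 7·(-5)·4/20 = -7 kN
  M_B = -w₀L²/20 = -(-5)·4²/20 = 4 kN·m
Load 2 — applied couple M₀=6 kN·m at a=12/5 m (b=L-a=8/5):
  R_A = 6M₀ab/L³ = 6·6·(12/5)·(8/5)/4³ = 54/25 kN
  M_A = M₀b(2a-b)/L² = 6·(8/5)·(2·(12/5)-(8/5))/4² = 48/25 kN·m
  R_B = -6M₀ab/L³ = -6·6·(12/5)·(8/5)/4³ = -54/25 kN
  M_B = M₀a(2b-a)/L² = 6·(12/5)·(2·(8/5)-(12/5))/4² = 18/25 kN·m
Load 3 — point force P=15 kN at a=4/3 m (b=L-a=8/3):
  R_A = Pb²(3a+b)/L³ = 15·(8/3)²·(3·(4/3)+(8/3))/4³ = 100/9 kN
  M_A = Pab²/L² = 15·(4/3)·(8/3)²/4² = 80/9 kN·m
  R_B = Pa²(a+3b)/L³ = 15·(4/3)²·((4/3)+3·(8/3))/4³ = 35/9 kN
  M_B = -Pa²b/L² = -15·(4/3)²·(8/3)/4² = -40/9 kN·m
Load 4 — applied couple M₀=16 kN·m at a=8/3 m (b=L-a=4/3):
  R_A = 6M₀ab/L³ = 6·16·(8/3)·(4/3)/4³ = 16/3 kN
  M_A = M₀b(2a-b)/L² = 16·(4/3)·(2·(8/3)-(4/3))/4² = 16/3 kN·m
  R_B = -6M₀ab/L³ = -6·16·(8/3)·(4/3)/4³ = -16/3 kN
  M_B = M₀a(2b-a)/L² = 16·(8/3)·(2·(4/3)-(8/3))/4² = 0 kN·m
Superposition: R_A = 3511/225 kN, M_A = 3032/225 kN·m, R_B = -2386/225 kN, M_B = 62/225 kN·m

R_A = 3511/225 kN, M_A = 3032/225 kN·m, R_B = -2386/225 kN, M_B = 62/225 kN·m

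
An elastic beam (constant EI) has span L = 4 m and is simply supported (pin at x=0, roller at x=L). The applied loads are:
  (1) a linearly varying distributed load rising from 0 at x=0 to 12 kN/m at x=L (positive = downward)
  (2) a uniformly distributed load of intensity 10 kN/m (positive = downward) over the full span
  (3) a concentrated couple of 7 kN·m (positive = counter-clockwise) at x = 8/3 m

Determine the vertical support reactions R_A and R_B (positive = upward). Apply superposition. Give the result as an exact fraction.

R_A = 119/4 kN, R_B = 137/4 kN

Load 1 — triangular load w₀=12 kN/m (0→w₀ over full span):
  R_A = w₀L/6 = 12·4/6 = 8 kN
  R_B = w₀L/3 = 12·4/3 = 16 kN
Load 2 — uniform load w=10 kN/m over full span:
  R_A = wL/2 = 10·4/2 = 20 kN
  R_B = wL/2 = 10·4/2 = 20 kN
Load 3 — applied couple M₀=7 kN·m at a=8/3 m (b=L-a=4/3):
  R_A = M₀/L = 7/4 kN
  R_B = -M₀/L = -7/4 kN
Superposition: R_A = 119/4 kN, R_B = 137/4 kN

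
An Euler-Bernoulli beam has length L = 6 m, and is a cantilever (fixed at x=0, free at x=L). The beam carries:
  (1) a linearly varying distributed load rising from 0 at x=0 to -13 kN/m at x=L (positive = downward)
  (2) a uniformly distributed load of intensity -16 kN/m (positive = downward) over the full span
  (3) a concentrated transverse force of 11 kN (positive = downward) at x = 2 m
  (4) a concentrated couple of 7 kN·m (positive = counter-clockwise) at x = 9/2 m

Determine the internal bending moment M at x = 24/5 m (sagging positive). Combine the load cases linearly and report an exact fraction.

M(24/5) = 2532/125 kN·m

Load 1 — triangular load w₀=-13 kN/m (0→w₀ over full span):
  M_1 = w₀Lx/2 - w₀L²/3 - w₀x³/(6L) = (-13)·6·(24/5)/2 - (-13)·6²/3 - (-13)·(24/5)³/(6·6) = 1092/125 kN·m
Load 2 — uniform load w=-16 kN/m over full span:
  M_2 = -w(L-x)²/2 = -(-16)·(6-(24/5))²/2 = 288/25 kN·m
Load 3 — point force P=11 kN at a=2 m (b=L-a=4):
  M_3 = 0  [x>a] = 0 kN·m
Load 4 — applied couple M₀=7 kN·m at a=9/2 m (b=L-a=3/2):
  M_4 = 0  [x>a] = 0 kN·m
Superposition: M = Σ M_i = 2532/125 kN·m ≈ 20.256000 kN·m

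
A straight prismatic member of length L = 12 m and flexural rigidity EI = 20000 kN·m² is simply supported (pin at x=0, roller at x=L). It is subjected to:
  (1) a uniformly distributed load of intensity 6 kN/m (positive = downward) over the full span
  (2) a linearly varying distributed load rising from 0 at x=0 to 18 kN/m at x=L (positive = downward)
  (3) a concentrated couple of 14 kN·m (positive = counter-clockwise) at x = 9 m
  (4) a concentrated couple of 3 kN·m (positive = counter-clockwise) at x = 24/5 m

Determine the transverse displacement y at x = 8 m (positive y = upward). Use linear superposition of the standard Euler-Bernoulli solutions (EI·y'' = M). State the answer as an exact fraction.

Load 1 — uniform load w=6 kN/m over full span:
  y_1 = -wx(L³-2Lx²+x³)/(24EI) = -6·8·(12³-2·12·8²+8³)/(24·20000) = -44/625 m
Load 2 — triangular load w₀=18 kN/m (0→w₀ over full span):
  y_2 = -w₀x(7L⁴-10L²x²+3x⁴)/(360LEI) = -18·8·(7·12⁴-10·12²·8²+3·8⁴)/(360·12·20000) = -68/625 m
Load 3 — applied couple M₀=14 kN·m at a=9 m (b=L-a=3):
  y_3 = (M₀x³/(6L)+C₁x)/EI  [x≤a] with C₁=M₀(3b²-L²)/(6L)=-91/4 = (14·8³/(6·12)+(-91/4)·8)/20000 = -371/90000 m
Load 4 — applied couple M₀=3 kN·m at a=24/5 m (b=L-a=36/5):
  y_4 = (M₀x³/(6L)-M₀(x-a)²/2+C₁x)/EI  [x>a] with C₁=M₀(3b²-L²)/(6L)=12/25 = (3·8³/(6·12)-3·(8-(24/5))²/2+(12/25)·8)/20000 = 23/46875 m
Superposition: y = Σ y_i = -411371/2250000 m ≈ -0.182832 m

y(8) = -411371/2250000 m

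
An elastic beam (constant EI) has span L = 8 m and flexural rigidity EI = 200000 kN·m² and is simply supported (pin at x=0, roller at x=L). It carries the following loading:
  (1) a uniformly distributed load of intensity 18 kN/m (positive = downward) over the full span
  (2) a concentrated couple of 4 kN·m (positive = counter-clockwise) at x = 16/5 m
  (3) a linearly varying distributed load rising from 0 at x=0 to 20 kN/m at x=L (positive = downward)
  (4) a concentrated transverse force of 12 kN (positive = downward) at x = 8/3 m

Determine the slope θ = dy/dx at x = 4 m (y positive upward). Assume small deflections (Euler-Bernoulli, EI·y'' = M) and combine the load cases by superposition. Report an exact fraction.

θ(4) = -893/33750000 rad

Load 1 — uniform load w=18 kN/m over full span:
  θ_1 = -w(L³-6Lx²+4x³)/(24EI) = -18·(8³-6·8·4²+4·4³)/(24·200000) = 0 rad
Load 2 — applied couple M₀=4 kN·m at a=16/5 m (b=L-a=24/5):
  θ_2 = (M₀x²/(2L)-M₀(x-a)+C₁)/EI  [x>a] with C₁=M₀(3b²-L²)/(6L)=32/75 = (4·4²/(2·8)-4·(4-(16/5))+(32/75))/200000 = 23/3750000 rad
Load 3 — triangular load w₀=20 kN/m (0→w₀ over full span):
  θ_3 = -w₀(7L⁴-30L²x²+15x⁴)/(360LEI) = -20·(7·8⁴-30·8²·4²+15·4⁴)/(360·8·200000) = -7/112500 rad
Load 4 — point force P=12 kN at a=8/3 m (b=L-a=16/3):
  θ_4 = -Pa(2L²-6Lx+3x²+a²)/(6LEI)  [x>a] = -12·(8/3)·(2·8²-6·8·4+3·4²+(8/3)²)/(6·8·200000) = 1/33750 rad
Superposition: θ = Σ θ_i = -893/33750000 rad ≈ -0.000026 rad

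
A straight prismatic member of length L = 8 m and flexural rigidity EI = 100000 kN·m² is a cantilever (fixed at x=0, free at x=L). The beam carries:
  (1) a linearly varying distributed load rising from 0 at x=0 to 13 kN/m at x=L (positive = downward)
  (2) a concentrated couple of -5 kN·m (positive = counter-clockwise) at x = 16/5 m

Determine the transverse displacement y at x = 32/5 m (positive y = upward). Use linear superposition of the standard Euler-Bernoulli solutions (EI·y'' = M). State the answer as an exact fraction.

Load 1 — triangular load w₀=13 kN/m (0→w₀ over full span):
  y_1 = (w₀Lx³/12-w₀L²x²/6-w₀x⁵/(120L))/EI = (13·8·(32/5)³/12-13·8²·(32/5)²/6-13·(32/5)⁵/(120·8))/100000 = -5204992/146484375 m
Load 2 — applied couple M₀=-5 kN·m at a=16/5 m (b=L-a=24/5):
  y_2 = M₀a(2x-a)/(2EI)  [x>a] = (-5)·(16/5)·(2·(32/5)-(16/5))/(2·100000) = -12/15625 m
Superposition: y = Σ y_i = -5317492/146484375 m ≈ -0.036301 m

y(32/5) = -5317492/146484375 m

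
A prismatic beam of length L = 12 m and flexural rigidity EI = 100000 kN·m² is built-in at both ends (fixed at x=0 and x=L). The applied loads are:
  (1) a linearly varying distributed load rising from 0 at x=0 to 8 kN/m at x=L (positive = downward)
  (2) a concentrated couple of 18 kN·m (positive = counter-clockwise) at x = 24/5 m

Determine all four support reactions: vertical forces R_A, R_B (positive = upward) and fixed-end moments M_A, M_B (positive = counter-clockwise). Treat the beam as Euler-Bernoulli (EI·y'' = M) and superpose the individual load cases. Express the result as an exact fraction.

R_A = 414/25 kN, M_A = 1014/25 kN·m, R_B = 786/25 kN, M_B = -1296/25 kN·m

Load 1 — triangular load w₀=8 kN/m (0→w₀ over full span):
  R_A = 3w₀L/20 = 3·8·12/20 = 72/5 kN
  M_A = w₀L²/30 = 8·12²/30 = 192/5 kN·m
  R_B = 7w₀L/20 = 7·8·12/20 = 168/5 kN
  M_B = -w₀L²/20 = -8·12²/20 = -288/5 kN·m
Load 2 — applied couple M₀=18 kN·m at a=24/5 m (b=L-a=36/5):
  R_A = 6M₀ab/L³ = 6·18·(24/5)·(36/5)/12³ = 54/25 kN
  M_A = M₀b(2a-b)/L² = 18·(36/5)·(2·(24/5)-(36/5))/12² = 54/25 kN·m
  R_B = -6M₀ab/L³ = -6·18·(24/5)·(36/5)/12³ = -54/25 kN
  M_B = M₀a(2b-a)/L² = 18·(24/5)·(2·(36/5)-(24/5))/12² = 144/25 kN·m
Superposition: R_A = 414/25 kN, M_A = 1014/25 kN·m, R_B = 786/25 kN, M_B = -1296/25 kN·m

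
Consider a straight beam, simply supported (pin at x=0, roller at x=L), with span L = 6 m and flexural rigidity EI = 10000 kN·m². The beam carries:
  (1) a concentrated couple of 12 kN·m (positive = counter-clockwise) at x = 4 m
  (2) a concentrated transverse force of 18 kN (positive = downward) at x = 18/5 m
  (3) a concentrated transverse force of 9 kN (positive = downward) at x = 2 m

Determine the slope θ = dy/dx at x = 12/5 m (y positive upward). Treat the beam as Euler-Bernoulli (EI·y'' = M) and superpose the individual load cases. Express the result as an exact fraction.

Load 1 — applied couple M₀=12 kN·m at a=4 m (b=L-a=2):
  θ_1 = (M₀x²/(2L)+C₁)/EI  [x≤a] with C₁=M₀(3b²-L²)/(6L)=-8 = (12·(12/5)²/(2·6)+(-8))/10000 = -7/31250 rad
Load 2 — point force P=18 kN at a=18/5 m (b=L-a=12/5):
  θ_2 = -Pb(L²-b²-3x²)/(6LEI)  [x≤a] = -18·(12/5)·(6²-(12/5)²-3·(12/5)²)/(6·6·10000) = -243/156250 rad
Load 3 — point force P=9 kN at a=2 m (b=L-a=4):
  θ_3 = -Pa(2L²-6Lx+3x²+a²)/(6LEI)  [x>a] = -9·2·(2·6²-6·6·(12/5)+3·(12/5)²+2²)/(6·6·10000) = -43/125000 rad
Superposition: θ = Σ θ_i = -1327/625000 rad ≈ -0.002123 rad

θ(12/5) = -1327/625000 rad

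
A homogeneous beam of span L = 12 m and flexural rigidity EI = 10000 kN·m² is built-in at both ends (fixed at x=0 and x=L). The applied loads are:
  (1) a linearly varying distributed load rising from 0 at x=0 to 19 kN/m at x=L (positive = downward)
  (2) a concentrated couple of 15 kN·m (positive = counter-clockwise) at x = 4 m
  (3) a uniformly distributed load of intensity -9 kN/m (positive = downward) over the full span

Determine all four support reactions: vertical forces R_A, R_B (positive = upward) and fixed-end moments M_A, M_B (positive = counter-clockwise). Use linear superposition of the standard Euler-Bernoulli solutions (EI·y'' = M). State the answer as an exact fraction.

R_A = -272/15 kN, M_A = -84/5 kN·m, R_B = 362/15 kN, M_B = -119/5 kN·m

Load 1 — triangular load w₀=19 kN/m (0→w₀ over full span):
  R_A = 3w₀L/20 = 3·19·12/20 = 171/5 kN
  M_A = w₀L²/30 = 19·12²/30 = 456/5 kN·m
  R_B = 7w₀L/20 = 7·19·12/20 = 399/5 kN
  M_B = -w₀L²/20 = -19·12²/20 = -684/5 kN·m
Load 2 — applied couple M₀=15 kN·m at a=4 m (b=L-a=8):
  R_A = 6M₀ab/L³ = 6·15·4·8/12³ = 5/3 kN
  M_A = M₀b(2a-b)/L² = 15·8·(2·4-8)/12² = 0 kN·m
  R_B = -6M₀ab/L³ = -6·15·4·8/12³ = -5/3 kN
  M_B = M₀a(2b-a)/L² = 15·4·(2·8-4)/12² = 5 kN·m
Load 3 — uniform load w=-9 kN/m over full span:
  R_A = wL/2 = (-9)·12/2 = -54 kN
  M_A = wL²/12 = (-9)·12²/12 = -108 kN·m
  R_B = wL/2 = (-9)·12/2 = -54 kN
  M_B = -wL²/12 = -(-9)·12²/12 = 108 kN·m
Superposition: R_A = -272/15 kN, M_A = -84/5 kN·m, R_B = 362/15 kN, M_B = -119/5 kN·m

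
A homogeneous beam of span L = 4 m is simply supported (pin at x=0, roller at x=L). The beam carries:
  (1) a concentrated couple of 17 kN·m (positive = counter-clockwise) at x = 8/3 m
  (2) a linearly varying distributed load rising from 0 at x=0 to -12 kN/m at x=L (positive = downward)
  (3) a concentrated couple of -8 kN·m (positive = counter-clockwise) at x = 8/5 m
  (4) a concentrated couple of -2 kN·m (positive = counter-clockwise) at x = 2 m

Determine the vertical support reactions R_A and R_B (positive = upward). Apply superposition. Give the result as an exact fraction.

R_A = -25/4 kN, R_B = -71/4 kN

Load 1 — applied couple M₀=17 kN·m at a=8/3 m (b=L-a=4/3):
  R_A = M₀/L = 17/4 kN
  R_B = -M₀/L = -17/4 kN
Load 2 — triangular load w₀=-12 kN/m (0→w₀ over full span):
  R_A = w₀L/6 = (-12)·4/6 = -8 kN
  R_B = w₀L/3 = (-12)·4/3 = -16 kN
Load 3 — applied couple M₀=-8 kN·m at a=8/5 m (b=L-a=12/5):
  R_A = M₀/L = (-8)/4 = -2 kN
  R_B = -M₀/L = -(-8)/4 = 2 kN
Load 4 — applied couple M₀=-2 kN·m at a=2 m (b=L-a=2):
  R_A = M₀/L = (-2)/4 = -1/2 kN
  R_B = -M₀/L = -(-2)/4 = 1/2 kN
Superposition: R_A = -25/4 kN, R_B = -71/4 kN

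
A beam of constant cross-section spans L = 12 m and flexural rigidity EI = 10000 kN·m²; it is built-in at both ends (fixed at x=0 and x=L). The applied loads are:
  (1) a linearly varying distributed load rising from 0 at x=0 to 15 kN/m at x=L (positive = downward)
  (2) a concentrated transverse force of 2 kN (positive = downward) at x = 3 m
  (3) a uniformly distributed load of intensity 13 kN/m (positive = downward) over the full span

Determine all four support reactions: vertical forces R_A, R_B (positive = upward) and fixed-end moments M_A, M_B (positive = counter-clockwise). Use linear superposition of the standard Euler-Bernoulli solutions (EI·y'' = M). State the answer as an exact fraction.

R_A = 1707/16 kN, M_A = 1851/8 kN·m, R_B = 2261/16 kN, M_B = -2121/8 kN·m

Load 1 — triangular load w₀=15 kN/m (0→w₀ over full span):
  R_A = 3w₀L/20 = 3·15·12/20 = 27 kN
  M_A = w₀L²/30 = 15·12²/30 = 72 kN·m
  R_B = 7w₀L/20 = 7·15·12/20 = 63 kN
  M_B = -w₀L²/20 = -15·12²/20 = -108 kN·m
Load 2 — point force P=2 kN at a=3 m (b=L-a=9):
  R_A = Pb²(3a+b)/L³ = 2·9²·(3·3+9)/12³ = 27/16 kN
  M_A = Pab²/L² = 2·3·9²/12² = 27/8 kN·m
  R_B = Pa²(a+3b)/L³ = 2·3²·(3+3·9)/12³ = 5/16 kN
  M_B = -Pa²b/L² = -2·3²·9/12² = -9/8 kN·m
Load 3 — uniform load w=13 kN/m over full span:
  R_A = wL/2 = 13·12/2 = 78 kN
  M_A = wL²/12 = 13·12²/12 = 156 kN·m
  R_B = wL/2 = 13·12/2 = 78 kN
  M_B = -wL²/12 = -13·12²/12 = -156 kN·m
Superposition: R_A = 1707/16 kN, M_A = 1851/8 kN·m, R_B = 2261/16 kN, M_B = -2121/8 kN·m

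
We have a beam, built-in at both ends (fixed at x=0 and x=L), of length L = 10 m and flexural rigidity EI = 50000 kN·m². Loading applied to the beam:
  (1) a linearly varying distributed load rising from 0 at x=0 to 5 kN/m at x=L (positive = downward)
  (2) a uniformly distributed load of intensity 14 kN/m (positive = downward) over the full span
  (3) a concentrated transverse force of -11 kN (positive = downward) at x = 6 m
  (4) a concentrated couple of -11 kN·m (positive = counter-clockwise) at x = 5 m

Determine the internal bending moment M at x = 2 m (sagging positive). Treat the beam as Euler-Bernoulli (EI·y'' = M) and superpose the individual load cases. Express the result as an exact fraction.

Load 1 — triangular load w₀=5 kN/m (0→w₀ over full span):
  M_1 = 3w₀Lx/20 - w₀L²/30 - w₀x³/(6L) = 3·5·10·2/20 - 5·10²/30 - 5·2³/(6·10) = -7/3 kN·m
Load 2 — uniform load w=14 kN/m over full span:
  M_2 = wLx/2 - wL²/12 - wx²/2 = 14·10·2/2 - 14·10²/12 - 14·2²/2 = -14/3 kN·m
Load 3 — point force P=-11 kN at a=6 m (b=L-a=4):
  M_3 = Pb²(3a+b)x/L³ - Pab²/L²  [x≤a] = (-11)·4²·(3·6+4)·2/10³ - (-11)·6·4²/10² = 352/125 kN·m
Load 4 — applied couple M₀=-11 kN·m at a=5 m (b=L-a=5):
  M_4 = R_Ax - M_A  [x≤a] with R_A=-33/20, M_A=-11/4 = (-33/20)·2 - (-11/4) = -11/20 kN·m
Superposition: M = Σ M_i = -2367/500 kN·m ≈ -4.734000 kN·m

M(2) = -2367/500 kN·m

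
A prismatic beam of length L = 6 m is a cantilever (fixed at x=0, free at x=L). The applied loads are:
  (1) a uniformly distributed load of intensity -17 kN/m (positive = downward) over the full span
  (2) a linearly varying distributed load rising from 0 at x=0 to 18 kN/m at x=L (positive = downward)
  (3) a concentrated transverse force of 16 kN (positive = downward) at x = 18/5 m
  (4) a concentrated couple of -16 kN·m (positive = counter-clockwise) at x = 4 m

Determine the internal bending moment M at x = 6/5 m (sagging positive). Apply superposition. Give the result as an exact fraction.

Load 1 — uniform load w=-17 kN/m over full span:
  M_1 = -w(L-x)²/2 = -(-17)·(6-(6/5))²/2 = 4896/25 kN·m
Load 2 — triangular load w₀=18 kN/m (0→w₀ over full span):
  M_2 = w₀Lx/2 - w₀L²/3 - w₀x³/(6L) = 18·6·(6/5)/2 - 18·6²/3 - 18·(6/5)³/(6·6) = -19008/125 kN·m
Load 3 — point force P=16 kN at a=18/5 m (b=L-a=12/5):
  M_3 = -P(a-x)  [x≤a] = -16·((18/5)-(6/5)) = -192/5 kN·m
Load 4 — applied couple M₀=-16 kN·m at a=4 m (b=L-a=2):
  M_4 = M₀  [x≤a] = (-16) = -16 kN·m
Superposition: M = Σ M_i = -1328/125 kN·m ≈ -10.624000 kN·m

M(6/5) = -1328/125 kN·m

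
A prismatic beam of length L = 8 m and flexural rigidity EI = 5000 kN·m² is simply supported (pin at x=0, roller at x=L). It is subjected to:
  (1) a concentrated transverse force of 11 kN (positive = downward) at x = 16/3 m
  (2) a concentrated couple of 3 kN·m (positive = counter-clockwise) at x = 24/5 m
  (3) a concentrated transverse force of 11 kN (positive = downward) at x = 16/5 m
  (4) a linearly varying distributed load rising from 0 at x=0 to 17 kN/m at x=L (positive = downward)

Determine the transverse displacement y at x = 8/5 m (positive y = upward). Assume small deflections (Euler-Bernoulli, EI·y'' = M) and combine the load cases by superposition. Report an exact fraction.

y(8/5) = -60003376/791015625 m

Load 1 — point force P=11 kN at a=16/3 m (b=L-a=8/3):
  y_1 = -Pbx(L²-b²-x²)/(6LEI)  [x≤a] = -11·(8/3)·(8/5)·(8²-(8/3)²-(8/5)²)/(6·8·5000) = -67232/6328125 m
Load 2 — applied couple M₀=3 kN·m at a=24/5 m (b=L-a=16/5):
  y_2 = (M₀x³/(6L)+C₁x)/EI  [x≤a] with C₁=M₀(3b²-L²)/(6L)=-52/25 = (3·(8/5)³/(6·8)+(-52/25)·(8/5))/5000 = -48/78125 m
Load 3 — point force P=11 kN at a=16/5 m (b=L-a=24/5):
  y_3 = -Pbx(L²-b²-x²)/(6LEI)  [x≤a] = -11·(24/5)·(8/5)·(8²-(24/5)²-(8/5)²)/(6·8·5000) = -1056/78125 m
Load 4 — triangular load w₀=17 kN/m (0→w₀ over full span):
  y_4 = -w₀x(7L⁴-10L²x²+3x⁴)/(360LEI) = -17·(8/5)·(7·8⁴-10·8²·(8/5)²+3·(8/5)⁴)/(360·8·5000) = -1497088/29296875 m
Superposition: y = Σ y_i = -60003376/791015625 m ≈ -0.075856 m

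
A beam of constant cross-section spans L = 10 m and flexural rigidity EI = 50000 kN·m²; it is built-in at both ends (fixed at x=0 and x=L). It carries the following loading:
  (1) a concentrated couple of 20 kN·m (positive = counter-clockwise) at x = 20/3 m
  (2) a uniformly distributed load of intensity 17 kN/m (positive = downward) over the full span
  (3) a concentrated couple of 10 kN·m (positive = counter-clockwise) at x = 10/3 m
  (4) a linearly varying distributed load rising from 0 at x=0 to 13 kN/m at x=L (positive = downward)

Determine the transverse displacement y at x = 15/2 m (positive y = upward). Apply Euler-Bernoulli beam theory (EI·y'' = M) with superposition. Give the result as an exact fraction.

Load 1 — applied couple M₀=20 kN·m at a=20/3 m (b=L-a=10/3):
  y_1 = (R_Ax³/6 - M_Ax²/2 - M₀(x-a)²/2)/EI  [x>a] with R_A=8/3, M_A=20/3 = ((8/3)·(15/2)³/6 - (20/3)·(15/2)²/2 - 20·((15/2)-(20/3))²/2)/50000 = -1/7200 m
Load 2 — uniform load w=17 kN/m over full span:
  y_2 = -wx²(L-x)²/(24EI) = -17·(15/2)²·(10-(15/2))²/(24·50000) = -51/10240 m
Load 3 — applied couple M₀=10 kN·m at a=10/3 m (b=L-a=20/3):
  y_3 = (R_Ax³/6 - M_Ax²/2 - M₀(x-a)²/2)/EI  [x>a] with R_A=4/3, M_A=0 = ((4/3)·(15/2)³/6 - 0·(15/2)²/2 - 10·((15/2)-(10/3))²/2)/50000 = 1/7200 m
Load 4 — triangular load w₀=13 kN/m (0→w₀ over full span):
  y_4 = -w₀x²(L-x)²(x+2L)/(120LEI) = -13·(15/2)²·(10-(15/2))²·((15/2)+2·10)/(120·10·50000) = -429/204800 m
Superposition: y = Σ y_i = -1449/204800 m ≈ -0.007075 m

y(15/2) = -1449/204800 m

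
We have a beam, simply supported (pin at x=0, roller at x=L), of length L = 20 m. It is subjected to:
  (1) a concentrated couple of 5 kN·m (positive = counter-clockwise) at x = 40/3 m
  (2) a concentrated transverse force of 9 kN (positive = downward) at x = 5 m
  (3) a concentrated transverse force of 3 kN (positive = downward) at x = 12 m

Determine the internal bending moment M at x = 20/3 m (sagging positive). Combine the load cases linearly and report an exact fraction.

M(20/3) = 119/3 kN·m

Load 1 — applied couple M₀=5 kN·m at a=40/3 m (b=L-a=20/3):
  M_1 = M₀x/L  [x≤a] = 5·(20/3)/20 = 5/3 kN·m
Load 2 — point force P=9 kN at a=5 m (b=L-a=15):
  M_2 = Pa(L-x)/L  [x>a] = 9·5·(20-(20/3))/20 = 30 kN·m
Load 3 — point force P=3 kN at a=12 m (b=L-a=8):
  M_3 = Pbx/L  [x≤a] = 3·8·(20/3)/20 = 8 kN·m
Superposition: M = Σ M_i = 119/3 kN·m ≈ 39.666667 kN·m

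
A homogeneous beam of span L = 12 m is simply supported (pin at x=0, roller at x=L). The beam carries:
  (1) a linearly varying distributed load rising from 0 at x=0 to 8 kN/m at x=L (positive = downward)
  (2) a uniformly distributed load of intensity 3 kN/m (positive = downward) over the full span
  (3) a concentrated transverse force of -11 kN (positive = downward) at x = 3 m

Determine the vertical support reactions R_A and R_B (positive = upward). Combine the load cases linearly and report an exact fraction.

Load 1 — triangular load w₀=8 kN/m (0→w₀ over full span):
  R_A = w₀L/6 = 8·12/6 = 16 kN
  R_B = w₀L/3 = 8·12/3 = 32 kN
Load 2 — uniform load w=3 kN/m over full span:
  R_A = wL/2 = 3·12/2 = 18 kN
  R_B = wL/2 = 3·12/2 = 18 kN
Load 3 — point force P=-11 kN at a=3 m (b=L-a=9):
  R_A = Pb/L = (-11)·9/12 = -33/4 kN
  R_B = Pa/L = (-11)·3/12 = -11/4 kN
Superposition: R_A = 103/4 kN, R_B = 189/4 kN

R_A = 103/4 kN, R_B = 189/4 kN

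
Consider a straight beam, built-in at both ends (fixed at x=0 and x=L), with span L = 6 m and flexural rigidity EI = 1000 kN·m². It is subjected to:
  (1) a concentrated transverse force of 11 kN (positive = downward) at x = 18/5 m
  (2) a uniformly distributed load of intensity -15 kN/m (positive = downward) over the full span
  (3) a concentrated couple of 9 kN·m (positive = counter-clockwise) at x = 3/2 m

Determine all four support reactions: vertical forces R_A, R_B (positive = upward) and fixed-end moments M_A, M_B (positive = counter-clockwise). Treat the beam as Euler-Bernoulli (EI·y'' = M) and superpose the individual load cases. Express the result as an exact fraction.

R_A = -78881/2000 kN, M_A = -80703/2000 kN·m, R_B = -79119/2000 kN, M_B = 76617/2000 kN·m

Load 1 — point force P=11 kN at a=18/5 m (b=L-a=12/5):
  R_A = Pb²(3a+b)/L³ = 11·(12/5)²·(3·(18/5)+(12/5))/6³ = 484/125 kN
  M_A = Pab²/L² = 11·(18/5)·(12/5)²/6² = 792/125 kN·m
  R_B = Pa²(a+3b)/L³ = 11·(18/5)²·((18/5)+3·(12/5))/6³ = 891/125 kN
  M_B = -Pa²b/L² = -11·(18/5)²·(12/5)/6² = -1188/125 kN·m
Load 2 — uniform load w=-15 kN/m over full span:
  R_A = wL/2 = (-15)·6/2 = -45 kN
  M_A = wL²/12 = (-15)·6²/12 = -45 kN·m
  R_B = wL/2 = (-15)·6/2 = -45 kN
  M_B = -wL²/12 = -(-15)·6²/12 = 45 kN·m
Load 3 — applied couple M₀=9 kN·m at a=3/2 m (b=L-a=9/2):
  R_A = 6M₀ab/L³ = 6·9·(3/2)·(9/2)/6³ = 27/16 kN
  M_A = M₀b(2a-b)/L² = 9·(9/2)·(2·(3/2)-(9/2))/6² = -27/16 kN·m
  R_B = -6M₀ab/L³ = -6·9·(3/2)·(9/2)/6³ = -27/16 kN
  M_B = M₀a(2b-a)/L² = 9·(3/2)·(2·(9/2)-(3/2))/6² = 45/16 kN·m
Superposition: R_A = -78881/2000 kN, M_A = -80703/2000 kN·m, R_B = -79119/2000 kN, M_B = 76617/2000 kN·m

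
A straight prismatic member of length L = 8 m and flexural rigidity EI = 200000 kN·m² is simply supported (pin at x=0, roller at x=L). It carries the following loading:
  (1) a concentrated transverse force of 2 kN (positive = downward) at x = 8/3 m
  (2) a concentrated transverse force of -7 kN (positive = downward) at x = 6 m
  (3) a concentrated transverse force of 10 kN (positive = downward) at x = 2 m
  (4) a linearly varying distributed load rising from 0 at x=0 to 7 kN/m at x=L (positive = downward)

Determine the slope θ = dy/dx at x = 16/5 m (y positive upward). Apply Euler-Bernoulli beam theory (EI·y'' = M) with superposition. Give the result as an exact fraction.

θ(16/5) = -2262347/20250000000 rad

Load 1 — point force P=2 kN at a=8/3 m (b=L-a=16/3):
  θ_1 = -Pa(2L²-6Lx+3x²+a²)/(6LEI)  [x>a] = -2·(8/3)·(2·8²-6·8·(16/5)+3·(16/5)²+(8/3)²)/(6·8·200000) = -43/6328125 rad
Load 2 — point force P=-7 kN at a=6 m (b=L-a=2):
  θ_2 = -Pb(L²-b²-3x²)/(6LEI)  [x≤a] = -(-7)·2·(8²-2²-3·(16/5)²)/(6·8·200000) = 427/10000000 rad
Load 3 — point force P=10 kN at a=2 m (b=L-a=6):
  θ_3 = -Pa(2L²-6Lx+3x²+a²)/(6LEI)  [x>a] = -10·2·(2·8²-6·8·(16/5)+3·(16/5)²+2²)/(6·8·200000) = -19/1000000 rad
Load 4 — triangular load w₀=7 kN/m (0→w₀ over full span):
  θ_4 = -w₀(7L⁴-30L²x²+15x⁴)/(360LEI) = -7·(7·8⁴-30·8²·(16/5)²+15·(16/5)⁴)/(360·8·200000) = -2261/17578125 rad
Superposition: θ = Σ θ_i = -2262347/20250000000 rad ≈ -0.000112 rad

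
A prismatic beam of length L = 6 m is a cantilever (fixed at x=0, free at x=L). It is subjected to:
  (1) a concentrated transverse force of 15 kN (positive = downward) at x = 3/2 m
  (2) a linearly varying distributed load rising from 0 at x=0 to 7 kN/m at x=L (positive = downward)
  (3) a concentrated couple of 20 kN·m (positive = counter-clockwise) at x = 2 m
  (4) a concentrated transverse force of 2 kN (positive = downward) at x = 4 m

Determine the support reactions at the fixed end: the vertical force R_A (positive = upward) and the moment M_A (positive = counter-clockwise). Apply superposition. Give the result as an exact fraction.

Load 1 — point force P=15 kN at a=3/2 m (b=L-a=9/2):
  R_A = P = 15 kN
  M_A = Pa = 15·(3/2) = 45/2 kN·m
Load 2 — triangular load w₀=7 kN/m (0→w₀ over full span):
  R_A = w₀L/2 = 7·6/2 = 21 kN
  M_A = w₀L²/3 = 7·6²/3 = 84 kN·m
Load 3 — applied couple M₀=20 kN·m at a=2 m (b=L-a=4):
  R_A = 0 kN
  M_A = -M₀ = -20 kN·m
Load 4 — point force P=2 kN at a=4 m (b=L-a=2):
  R_A = P = 2 kN
  M_A = Pa = 2·4 = 8 kN·m
Superposition: R_A = 38 kN, M_A = 189/2 kN·m

R_A = 38 kN, M_A = 189/2 kN·m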